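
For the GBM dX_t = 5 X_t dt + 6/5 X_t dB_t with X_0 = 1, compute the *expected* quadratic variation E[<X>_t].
E[<X>_t] = 18*exp(286*t/25)/143 - 18/143

<X>_t = int_0^t ((6/5) * X_s)^2 ds. Taking expectation inside the integral: E[<X>_t] = (6/5)^2 * int_0^t E[X_s^2] ds. For GBM, E[X_s^2] = x_0^2 * exp((2 mu + sigma^2) s). Integrating:
  E[<X>_t] = (6/5)^2 * 1^2 * (exp((2*5 + (6/5)^2) t) - 1) / (2*5 + (6/5)^2)
           = (6/5)^2 * 1^2 * (exp((286/25) t) - 1) / (286/25) = 18*exp(286*t/25)/143 - 18/143.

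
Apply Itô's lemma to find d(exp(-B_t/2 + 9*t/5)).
d(exp(-B_t/2 + 9*t/5)) = (77*exp(-B_t/2 + 9*t/5)/40) dt + (-exp(-B_t/2 + 9*t/5)/2) dB_t

Itô's formula for f(t, x): d f(t, B_t) = (f_t + (1/2) f_xx) dt + f_x dB_t. Compute partials of f(t, x) = exp(9*t/5 - x/2):
  f_t(t,x)  = 9*exp(9*t/5 - x/2)/5
  f_x(t,x)  = -exp(9*t/5 - x/2)/2
  f_xx(t,x) = exp(9*t/5 - x/2)/4
Assemble drift = f_t + (1/2) f_xx = 77*exp(9*t/5 - x/2)/40 and diffusion = f_x = -exp(9*t/5 - x/2)/2. Substituting x = B_t:
  d(exp(-B_t/2 + 9*t/5)) = (77*exp(-B_t/2 + 9*t/5)/40) dt + (-exp(-B_t/2 + 9*t/5)/2) dB_t.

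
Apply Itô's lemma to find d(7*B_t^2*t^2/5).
d(7*B_t^2*t^2/5) = (7*t*(2*B_t^2 + t)/5) dt + (14*B_t*t^2/5) dB_t

Itô's formula for f(t, x): d f(t, B_t) = (f_t + (1/2) f_xx) dt + f_x dB_t. Compute partials of f(t, x) = 7*t^2*x^2/5:
  f_t(t,x)  = 14*t*x^2/5
  f_x(t,x)  = 14*t^2*x/5
  f_xx(t,x) = 14*t^2/5
Assemble drift = f_t + (1/2) f_xx = 7*t*(t + 2*x^2)/5 and diffusion = f_x = 14*t^2*x/5. Substituting x = B_t:
  d(7*B_t^2*t^2/5) = (7*t*(2*B_t^2 + t)/5) dt + (14*B_t*t^2/5) dB_t.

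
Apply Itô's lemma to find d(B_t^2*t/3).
d(B_t^2*t/3) = (B_t^2/3 + t/3) dt + (2*B_t*t/3) dB_t

Itô's formula for f(t, x): d f(t, B_t) = (f_t + (1/2) f_xx) dt + f_x dB_t. Compute partials of f(t, x) = t*x^2/3:
  f_t(t,x)  = x^2/3
  f_x(t,x)  = 2*t*x/3
  f_xx(t,x) = 2*t/3
Assemble drift = f_t + (1/2) f_xx = t/3 + x^2/3 and diffusion = f_x = 2*t*x/3. Substituting x = B_t:
  d(B_t^2*t/3) = (B_t^2/3 + t/3) dt + (2*B_t*t/3) dB_t.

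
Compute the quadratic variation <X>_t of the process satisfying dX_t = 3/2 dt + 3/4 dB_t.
<X>_t = 9*t/16

For an Itô process dX_t = a(t) dt + b(t) dB_t, the quadratic variation is <X>_t = int_0^t b(s)^2 ds (the drift term does not contribute). Here b(s) = 3/4, so
  b(s)^2 = 9/16.
Integrating from 0 to t:
  <X>_t = int_0^t (9/16) ds = 9*t/16.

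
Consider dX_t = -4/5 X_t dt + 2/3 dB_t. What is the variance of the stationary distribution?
lim Var(X_t) = 5/18

The OU SDE dX = -theta X dt + sigma dB admits the integrating factor exp(theta t): d(exp(theta t) X_t) = sigma exp(theta t) dB_t. Integrating from 0 to t gives X_t = x_0 * exp(-theta t) + sigma * int_0^t exp(-theta (t-s)) dB_s for any initial x_0. The Itô integral has variance (by the Itô isometry) sigma^2 * int_0^t exp(-2 theta (t - s)) ds = sigma^2 * (1 - exp(-2 theta t)) / (2 theta), independent of x_0.
With theta = 4/5, sigma = 2/3:
  Var(X_t) = (2/3)^2 * (1 - exp(-2*4/5 t)) / (2 * 4/5) = 5/18 - 5*exp(-8*t/5)/18.
As t -> infinity, exp(-2*4/5 t) -> 0, so the stationary variance is sigma^2 / (2 theta) = 5/18.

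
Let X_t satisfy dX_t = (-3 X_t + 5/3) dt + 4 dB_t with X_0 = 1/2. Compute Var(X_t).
Var(X_t) = 8/3 - 8*exp(-6*t)/3

The variance V(t) = Var(X_t) satisfies V'(t) = 2 a V(t) + c^2 with V(0) = 0 (drift coefficient is linear in X, diffusion is constant). With a = -3, c = 4, the solution is
  V(t) = (c^2 / (2 a)) * (exp(2 a t) - 1)
       = (4^2 / (2*(-3))) * (exp((-6) t) - 1)
       = 8/3 - 8*exp(-6*t)/3.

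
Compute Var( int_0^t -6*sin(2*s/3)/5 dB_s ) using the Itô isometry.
Var = 18*t/25 - 27*sin(4*t/3)/50

The Itô integral of a deterministic integrand f(s) has mean 0 because each increment f(s) * (B_{s+ds} - B_s) has mean 0. By the Itô isometry:
  Var( int_0^t f(s) dB_s ) = E[ (int_0^t f(s) dB_s)^2 ] = int_0^t f(s)^2 ds.
Here f(s) = -6*sin(2*s/3)/5, so f(s)^2 = 36*sin(2*s/3)^2/25. Integrate:
  int_0^t (36*sin(2*s/3)^2/25) ds = 18*t/25 - 27*sin(4*t/3)/50.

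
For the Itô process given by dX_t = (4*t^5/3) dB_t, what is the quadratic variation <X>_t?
<X>_t = 16*t^11/99

For an Itô process dX_t = a(t) dt + b(t) dB_t, the quadratic variation is <X>_t = int_0^t b(s)^2 ds (the drift term does not contribute). Here b(s) = 4*s^5/3, so
  b(s)^2 = 16*s^10/9.
Integrating from 0 to t:
  <X>_t = int_0^t (16*s^10/9) ds = 16*t^11/99.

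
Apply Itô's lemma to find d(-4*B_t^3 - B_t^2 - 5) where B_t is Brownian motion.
d(-4*B_t^3 - B_t^2 - 5) = (-12*B_t - 1) dt + (2*B_t*(-6*B_t - 1)) dB_t

Itô's formula for f(B_t) gives d f(B_t) = f'(B_t) dB_t + (1/2) f''(B_t) dt. Compute derivatives of f(x) = -4*x^3 - x^2 - 5:
  f'(x)  = 2*x*(-6*x - 1)
  f''(x) = -24*x - 2
Substitute x = B_t and multiply the f'' term by 1/2:
  drift     = (1/2) * (-24*x - 2) evaluated at B_t = -12*B_t - 1
  diffusion = (2*x*(-6*x - 1)) evaluated at B_t = 2*B_t*(-6*B_t - 1)
Therefore d(-4*B_t^3 - B_t^2 - 5) = (-12*B_t - 1) dt + (2*B_t*(-6*B_t - 1)) dB_t.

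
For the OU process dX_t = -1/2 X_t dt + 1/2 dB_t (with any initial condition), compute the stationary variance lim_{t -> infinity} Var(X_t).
lim Var(X_t) = 1/4

The OU SDE dX = -theta X dt + sigma dB admits the integrating factor exp(theta t): d(exp(theta t) X_t) = sigma exp(theta t) dB_t. Integrating from 0 to t gives X_t = x_0 * exp(-theta t) + sigma * int_0^t exp(-theta (t-s)) dB_s for any initial x_0. The Itô integral has variance (by the Itô isometry) sigma^2 * int_0^t exp(-2 theta (t - s)) ds = sigma^2 * (1 - exp(-2 theta t)) / (2 theta), independent of x_0.
With theta = 1/2, sigma = 1/2:
  Var(X_t) = (1/2)^2 * (1 - exp(-2*1/2 t)) / (2 * 1/2) = (exp(t) - 1)*exp(-t)/4.
As t -> infinity, exp(-2*1/2 t) -> 0, so the stationary variance is sigma^2 / (2 theta) = 1/4.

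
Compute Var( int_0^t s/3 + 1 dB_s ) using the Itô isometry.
Var = t*(t^2 + 9*t + 27)/27

The Itô integral of a deterministic integrand f(s) has mean 0 because each increment f(s) * (B_{s+ds} - B_s) has mean 0. By the Itô isometry:
  Var( int_0^t f(s) dB_s ) = E[ (int_0^t f(s) dB_s)^2 ] = int_0^t f(s)^2 ds.
Here f(s) = s/3 + 1, so f(s)^2 = (s + 3)^2/9. Integrate:
  int_0^t ((s + 3)^2/9) ds = t*(t^2 + 9*t + 27)/27.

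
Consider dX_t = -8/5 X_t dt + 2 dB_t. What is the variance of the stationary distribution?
lim Var(X_t) = 5/4

The OU SDE dX = -theta X dt + sigma dB admits the integrating factor exp(theta t): d(exp(theta t) X_t) = sigma exp(theta t) dB_t. Integrating from 0 to t gives X_t = x_0 * exp(-theta t) + sigma * int_0^t exp(-theta (t-s)) dB_s for any initial x_0. The Itô integral has variance (by the Itô isometry) sigma^2 * int_0^t exp(-2 theta (t - s)) ds = sigma^2 * (1 - exp(-2 theta t)) / (2 theta), independent of x_0.
With theta = 8/5, sigma = 2:
  Var(X_t) = (2)^2 * (1 - exp(-2*8/5 t)) / (2 * 8/5) = 5/4 - 5*exp(-16*t/5)/4.
As t -> infinity, exp(-2*8/5 t) -> 0, so the stationary variance is sigma^2 / (2 theta) = 5/4.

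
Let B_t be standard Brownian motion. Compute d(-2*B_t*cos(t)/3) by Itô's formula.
d(-2*B_t*cos(t)/3) = (2*B_t*sin(t)/3) dt + (-2*cos(t)/3) dB_t

Itô's formula for f(t, x): d f(t, B_t) = (f_t + (1/2) f_xx) dt + f_x dB_t. Compute partials of f(t, x) = -2*x*cos(t)/3:
  f_t(t,x)  = 2*x*sin(t)/3
  f_x(t,x)  = -2*cos(t)/3
  f_xx(t,x) = 0
Assemble drift = f_t + (1/2) f_xx = 2*x*sin(t)/3 and diffusion = f_x = -2*cos(t)/3. Substituting x = B_t:
  d(-2*B_t*cos(t)/3) = (2*B_t*sin(t)/3) dt + (-2*cos(t)/3) dB_t.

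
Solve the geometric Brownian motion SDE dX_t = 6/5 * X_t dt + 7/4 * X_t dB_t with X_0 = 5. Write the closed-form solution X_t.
X_t = 5 * exp((-53/160) * t + (7/4) * B_t)

For GBM dX = mu X dt + sigma X dB with X_0 = x_0, apply Itô to Y = log X: dY = (mu - sigma^2/2) dt + sigma dB, so Y_t = log(x_0) + (mu - sigma^2/2) t + sigma B_t and hence X_t = x_0 * exp((mu - sigma^2/2) t + sigma B_t).
With mu = 6/5, sigma = 7/4, x_0 = 5, this gives:
  X_t = 5 * exp((-53/160) * t + (7/4) * B_t).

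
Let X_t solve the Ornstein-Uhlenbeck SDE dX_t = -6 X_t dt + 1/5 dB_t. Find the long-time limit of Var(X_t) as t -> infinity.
lim Var(X_t) = 1/300

The OU SDE dX = -theta X dt + sigma dB admits the integrating factor exp(theta t): d(exp(theta t) X_t) = sigma exp(theta t) dB_t. Integrating from 0 to t gives X_t = x_0 * exp(-theta t) + sigma * int_0^t exp(-theta (t-s)) dB_s for any initial x_0. The Itô integral has variance (by the Itô isometry) sigma^2 * int_0^t exp(-2 theta (t - s)) ds = sigma^2 * (1 - exp(-2 theta t)) / (2 theta), independent of x_0.
With theta = 6, sigma = 1/5:
  Var(X_t) = (1/5)^2 * (1 - exp(-2*6 t)) / (2 * 6) = 1/300 - exp(-12*t)/300.
As t -> infinity, exp(-2*6 t) -> 0, so the stationary variance is sigma^2 / (2 theta) = 1/300.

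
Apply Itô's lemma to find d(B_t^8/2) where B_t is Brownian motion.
d(B_t^8/2) = (14*B_t^6) dt + (4*B_t^7) dB_t

Itô's formula for f(B_t) gives d f(B_t) = f'(B_t) dB_t + (1/2) f''(B_t) dt. Compute derivatives of f(x) = x^8/2:
  f'(x)  = 4*x^7
  f''(x) = 28*x^6
Substitute x = B_t and multiply the f'' term by 1/2:
  drift     = (1/2) * (28*x^6) evaluated at B_t = 14*B_t^6
  diffusion = (4*x^7) evaluated at B_t = 4*B_t^7
Therefore d(B_t^8/2) = (14*B_t^6) dt + (4*B_t^7) dB_t.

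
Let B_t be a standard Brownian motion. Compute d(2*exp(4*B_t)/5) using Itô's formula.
d(2*exp(4*B_t)/5) = (16*exp(4*B_t)/5) dt + (8*exp(4*B_t)/5) dB_t

Itô's formula for f(B_t) gives d f(B_t) = f'(B_t) dB_t + (1/2) f''(B_t) dt. Compute derivatives of f(x) = 2*exp(4*x)/5:
  f'(x)  = 8*exp(4*x)/5
  f''(x) = 32*exp(4*x)/5
Substitute x = B_t and multiply the f'' term by 1/2:
  drift     = (1/2) * (32*exp(4*x)/5) evaluated at B_t = 16*exp(4*B_t)/5
  diffusion = (8*exp(4*x)/5) evaluated at B_t = 8*exp(4*B_t)/5
Therefore d(2*exp(4*B_t)/5) = (16*exp(4*B_t)/5) dt + (8*exp(4*B_t)/5) dB_t.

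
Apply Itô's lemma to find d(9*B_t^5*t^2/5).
d(9*B_t^5*t^2/5) = (18*B_t^3*t*(B_t^2 + 5*t)/5) dt + (9*B_t^4*t^2) dB_t

Itô's formula for f(t, x): d f(t, B_t) = (f_t + (1/2) f_xx) dt + f_x dB_t. Compute partials of f(t, x) = 9*t^2*x^5/5:
  f_t(t,x)  = 18*t*x^5/5
  f_x(t,x)  = 9*t^2*x^4
  f_xx(t,x) = 36*t^2*x^3
Assemble drift = f_t + (1/2) f_xx = 18*t*x^3*(5*t + x^2)/5 and diffusion = f_x = 9*t^2*x^4. Substituting x = B_t:
  d(9*B_t^5*t^2/5) = (18*B_t^3*t*(B_t^2 + 5*t)/5) dt + (9*B_t^4*t^2) dB_t.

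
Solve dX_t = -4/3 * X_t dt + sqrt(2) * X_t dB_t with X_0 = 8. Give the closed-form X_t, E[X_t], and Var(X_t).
X_t = 8 * exp((-7/3) t + (sqrt(2)) B_t); E[X_t] = 8*exp(-4*t/3); Var(X_t) = (64*exp(2*t) - 64)*exp(-8*t/3)

For GBM dX = mu X dt + sigma X dB with X_0 = x_0, apply Itô to Y = log X: dY = (mu - sigma^2/2) dt + sigma dB, so Y_t = log(x_0) + (mu - sigma^2/2) t + sigma B_t and hence X_t = x_0 * exp((mu - sigma^2/2) t + sigma B_t).
With mu = -4/3, sigma = sqrt(2), x_0 = 8, this gives:
  X_t = 8 * exp((-7/3) * t + (sqrt(2)) * B_t).
Since sigma*B_t ~ Normal(0, sigma^2 t), E[exp(sigma*B_t)] = exp(sigma^2 t / 2); so E[X_t] = x_0 * exp((mu - sigma^2/2) t) * exp(sigma^2 t / 2) = x_0 * exp(mu t) = 8*exp(-4*t/3).
Var(X_t) = E[X_t^2] - (E[X_t])^2 = x_0^2 * exp(2 mu t) * (exp(sigma^2 t) - 1) = (64*exp(2*t) - 64)*exp(-8*t/3).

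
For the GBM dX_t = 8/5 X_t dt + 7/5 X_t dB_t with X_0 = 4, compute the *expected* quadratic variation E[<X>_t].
E[<X>_t] = 784*exp(129*t/25)/129 - 784/129

<X>_t = int_0^t ((7/5) * X_s)^2 ds. Taking expectation inside the integral: E[<X>_t] = (7/5)^2 * int_0^t E[X_s^2] ds. For GBM, E[X_s^2] = x_0^2 * exp((2 mu + sigma^2) s). Integrating:
  E[<X>_t] = (7/5)^2 * 4^2 * (exp((2*(8/5) + (7/5)^2) t) - 1) / (2*(8/5) + (7/5)^2)
           = (7/5)^2 * 4^2 * (exp((129/25) t) - 1) / (129/25) = 784*exp(129*t/25)/129 - 784/129.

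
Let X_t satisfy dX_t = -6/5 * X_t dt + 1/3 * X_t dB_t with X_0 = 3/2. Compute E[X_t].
E[X_t] = 3*exp(-6*t/5)/2

For GBM dX = mu X dt + sigma X dB with X_0 = x_0, apply Itô to Y = log X: dY = (mu - sigma^2/2) dt + sigma dB, so Y_t = log(x_0) + (mu - sigma^2/2) t + sigma B_t and hence X_t = x_0 * exp((mu - sigma^2/2) t + sigma B_t).
With mu = -6/5, sigma = 1/3, x_0 = 3/2, this gives:
  X_t = 3/2 * exp((-113/90) * t + (1/3) * B_t).
Since sigma*B_t ~ Normal(0, sigma^2 t), E[exp(sigma*B_t)] = exp(sigma^2 t / 2); so E[X_t] = x_0 * exp((mu - sigma^2/2) t) * exp(sigma^2 t / 2) = x_0 * exp(mu t) = 3*exp(-6*t/5)/2.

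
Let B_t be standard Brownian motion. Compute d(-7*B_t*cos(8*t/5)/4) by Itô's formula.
d(-7*B_t*cos(8*t/5)/4) = (14*B_t*sin(8*t/5)/5) dt + (-7*cos(8*t/5)/4) dB_t

Itô's formula for f(t, x): d f(t, B_t) = (f_t + (1/2) f_xx) dt + f_x dB_t. Compute partials of f(t, x) = -7*x*cos(8*t/5)/4:
  f_t(t,x)  = 14*x*sin(8*t/5)/5
  f_x(t,x)  = -7*cos(8*t/5)/4
  f_xx(t,x) = 0
Assemble drift = f_t + (1/2) f_xx = 14*x*sin(8*t/5)/5 and diffusion = f_x = -7*cos(8*t/5)/4. Substituting x = B_t:
  d(-7*B_t*cos(8*t/5)/4) = (14*B_t*sin(8*t/5)/5) dt + (-7*cos(8*t/5)/4) dB_t.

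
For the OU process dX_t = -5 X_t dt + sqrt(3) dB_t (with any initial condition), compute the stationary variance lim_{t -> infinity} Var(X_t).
lim Var(X_t) = 3/10

The OU SDE dX = -theta X dt + sigma dB admits the integrating factor exp(theta t): d(exp(theta t) X_t) = sigma exp(theta t) dB_t. Integrating from 0 to t gives X_t = x_0 * exp(-theta t) + sigma * int_0^t exp(-theta (t-s)) dB_s for any initial x_0. The Itô integral has variance (by the Itô isometry) sigma^2 * int_0^t exp(-2 theta (t - s)) ds = sigma^2 * (1 - exp(-2 theta t)) / (2 theta), independent of x_0.
With theta = 5, sigma = sqrt(3):
  Var(X_t) = (sqrt(3))^2 * (1 - exp(-2*5 t)) / (2 * 5) = 3/10 - 3*exp(-10*t)/10.
As t -> infinity, exp(-2*5 t) -> 0, so the stationary variance is sigma^2 / (2 theta) = 3/10.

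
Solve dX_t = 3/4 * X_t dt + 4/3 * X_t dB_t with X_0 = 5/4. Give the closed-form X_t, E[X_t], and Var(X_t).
X_t = 5/4 * exp((-5/36) t + (4/3) B_t); E[X_t] = 5*exp(3*t/4)/4; Var(X_t) = 25*(exp(16*t/9) - 1)*exp(3*t/2)/16

For GBM dX = mu X dt + sigma X dB with X_0 = x_0, apply Itô to Y = log X: dY = (mu - sigma^2/2) dt + sigma dB, so Y_t = log(x_0) + (mu - sigma^2/2) t + sigma B_t and hence X_t = x_0 * exp((mu - sigma^2/2) t + sigma B_t).
With mu = 3/4, sigma = 4/3, x_0 = 5/4, this gives:
  X_t = 5/4 * exp((-5/36) * t + (4/3) * B_t).
Since sigma*B_t ~ Normal(0, sigma^2 t), E[exp(sigma*B_t)] = exp(sigma^2 t / 2); so E[X_t] = x_0 * exp((mu - sigma^2/2) t) * exp(sigma^2 t / 2) = x_0 * exp(mu t) = 5*exp(3*t/4)/4.
Var(X_t) = E[X_t^2] - (E[X_t])^2 = x_0^2 * exp(2 mu t) * (exp(sigma^2 t) - 1) = 25*(exp(16*t/9) - 1)*exp(3*t/2)/16.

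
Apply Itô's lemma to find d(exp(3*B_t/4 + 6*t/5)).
d(exp(3*B_t/4 + 6*t/5)) = (237*exp(3*B_t/4 + 6*t/5)/160) dt + (3*exp(3*B_t/4 + 6*t/5)/4) dB_t

Itô's formula for f(t, x): d f(t, B_t) = (f_t + (1/2) f_xx) dt + f_x dB_t. Compute partials of f(t, x) = exp(6*t/5 + 3*x/4):
  f_t(t,x)  = 6*exp(6*t/5 + 3*x/4)/5
  f_x(t,x)  = 3*exp(6*t/5 + 3*x/4)/4
  f_xx(t,x) = 9*exp(6*t/5 + 3*x/4)/16
Assemble drift = f_t + (1/2) f_xx = 237*exp(6*t/5 + 3*x/4)/160 and diffusion = f_x = 3*exp(6*t/5 + 3*x/4)/4. Substituting x = B_t:
  d(exp(3*B_t/4 + 6*t/5)) = (237*exp(3*B_t/4 + 6*t/5)/160) dt + (3*exp(3*B_t/4 + 6*t/5)/4) dB_t.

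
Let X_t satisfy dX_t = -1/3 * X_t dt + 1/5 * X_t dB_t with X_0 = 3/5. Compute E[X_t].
E[X_t] = 3*exp(-t/3)/5

For GBM dX = mu X dt + sigma X dB with X_0 = x_0, apply Itô to Y = log X: dY = (mu - sigma^2/2) dt + sigma dB, so Y_t = log(x_0) + (mu - sigma^2/2) t + sigma B_t and hence X_t = x_0 * exp((mu - sigma^2/2) t + sigma B_t).
With mu = -1/3, sigma = 1/5, x_0 = 3/5, this gives:
  X_t = 3/5 * exp((-53/150) * t + (1/5) * B_t).
Since sigma*B_t ~ Normal(0, sigma^2 t), E[exp(sigma*B_t)] = exp(sigma^2 t / 2); so E[X_t] = x_0 * exp((mu - sigma^2/2) t) * exp(sigma^2 t / 2) = x_0 * exp(mu t) = 3*exp(-t/3)/5.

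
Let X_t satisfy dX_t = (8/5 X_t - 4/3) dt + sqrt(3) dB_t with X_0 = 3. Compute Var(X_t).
Var(X_t) = 15*exp(16*t/5)/16 - 15/16

The variance V(t) = Var(X_t) satisfies V'(t) = 2 a V(t) + c^2 with V(0) = 0 (drift coefficient is linear in X, diffusion is constant). With a = 8/5, c = sqrt(3), the solution is
  V(t) = (c^2 / (2 a)) * (exp(2 a t) - 1)
       = (sqrt(3)^2 / (2*(8/5))) * (exp((16/5) t) - 1)
       = 15*exp(16*t/5)/16 - 15/16.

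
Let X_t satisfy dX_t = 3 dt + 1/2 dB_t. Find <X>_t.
<X>_t = t/4

For an Itô process dX_t = a(t) dt + b(t) dB_t, the quadratic variation is <X>_t = int_0^t b(s)^2 ds (the drift term does not contribute). Here b(s) = 1/2, so
  b(s)^2 = 1/4.
Integrating from 0 to t:
  <X>_t = int_0^t (1/4) ds = t/4.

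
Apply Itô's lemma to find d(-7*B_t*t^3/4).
d(-7*B_t*t^3/4) = (-21*B_t*t^2/4) dt + (-7*t^3/4) dB_t

Itô's formula for f(t, x): d f(t, B_t) = (f_t + (1/2) f_xx) dt + f_x dB_t. Compute partials of f(t, x) = -7*t^3*x/4:
  f_t(t,x)  = -21*t^2*x/4
  f_x(t,x)  = -7*t^3/4
  f_xx(t,x) = 0
Assemble drift = f_t + (1/2) f_xx = -21*t^2*x/4 and diffusion = f_x = -7*t^3/4. Substituting x = B_t:
  d(-7*B_t*t^3/4) = (-21*B_t*t^2/4) dt + (-7*t^3/4) dB_t.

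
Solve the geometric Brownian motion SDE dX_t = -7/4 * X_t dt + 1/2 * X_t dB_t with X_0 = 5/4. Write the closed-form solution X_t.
X_t = 5/4 * exp((-15/8) * t + (1/2) * B_t)

For GBM dX = mu X dt + sigma X dB with X_0 = x_0, apply Itô to Y = log X: dY = (mu - sigma^2/2) dt + sigma dB, so Y_t = log(x_0) + (mu - sigma^2/2) t + sigma B_t and hence X_t = x_0 * exp((mu - sigma^2/2) t + sigma B_t).
With mu = -7/4, sigma = 1/2, x_0 = 5/4, this gives:
  X_t = 5/4 * exp((-15/8) * t + (1/2) * B_t).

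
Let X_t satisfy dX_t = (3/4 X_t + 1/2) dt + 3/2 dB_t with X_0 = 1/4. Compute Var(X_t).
Var(X_t) = 3*exp(3*t/2)/2 - 3/2

The variance V(t) = Var(X_t) satisfies V'(t) = 2 a V(t) + c^2 with V(0) = 0 (drift coefficient is linear in X, diffusion is constant). With a = 3/4, c = 3/2, the solution is
  V(t) = (c^2 / (2 a)) * (exp(2 a t) - 1)
       = ((3/2)^2 / (2*(3/4))) * (exp((3/2) t) - 1)
       = 3*exp(3*t/2)/2 - 3/2.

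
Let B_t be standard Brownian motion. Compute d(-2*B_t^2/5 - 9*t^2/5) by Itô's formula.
d(-2*B_t^2/5 - 9*t^2/5) = (-18*t/5 - 2/5) dt + (-4*B_t/5) dB_t

Itô's formula for f(t, x): d f(t, B_t) = (f_t + (1/2) f_xx) dt + f_x dB_t. Compute partials of f(t, x) = -9*t^2/5 - 2*x^2/5:
  f_t(t,x)  = -18*t/5
  f_x(t,x)  = -4*x/5
  f_xx(t,x) = -4/5
Assemble drift = f_t + (1/2) f_xx = -18*t/5 - 2/5 and diffusion = f_x = -4*x/5. Substituting x = B_t:
  d(-2*B_t^2/5 - 9*t^2/5) = (-18*t/5 - 2/5) dt + (-4*B_t/5) dB_t.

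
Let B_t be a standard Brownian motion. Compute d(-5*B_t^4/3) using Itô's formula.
d(-5*B_t^4/3) = (-10*B_t^2) dt + (-20*B_t^3/3) dB_t

Itô's formula for f(B_t) gives d f(B_t) = f'(B_t) dB_t + (1/2) f''(B_t) dt. Compute derivatives of f(x) = -5*x^4/3:
  f'(x)  = -20*x^3/3
  f''(x) = -20*x^2
Substitute x = B_t and multiply the f'' term by 1/2:
  drift     = (1/2) * (-20*x^2) evaluated at B_t = -10*B_t^2
  diffusion = (-20*x^3/3) evaluated at B_t = -20*B_t^3/3
Therefore d(-5*B_t^4/3) = (-10*B_t^2) dt + (-20*B_t^3/3) dB_t.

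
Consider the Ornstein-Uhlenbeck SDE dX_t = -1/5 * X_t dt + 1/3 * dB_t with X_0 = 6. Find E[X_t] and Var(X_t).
E[X_t] = 6*exp(-t/5); Var(X_t) = 5/18 - 5*exp(-2*t/5)/18

The OU SDE dX = -theta X dt + sigma dB admits the integrating factor exp(theta t): d(exp(theta t) X_t) = sigma exp(theta t) dB_t. Integrating from 0 to t:
  X_t = x_0 * exp(-theta t) + sigma * int_0^t exp(-theta (t-s)) dB_s.
The Itô integral has mean 0 and (by the Itô isometry) variance sigma^2 * int_0^t exp(-2 theta (t - s)) ds = sigma^2 * (1 - exp(-2 theta t)) / (2 theta).
With theta = 1/5, sigma = 1/3, x_0 = 6:
  E[X_t] = 6 * exp(-1/5 t) = 6*exp(-t/5)
  Var(X_t) = (1/3)^2 * (1 - exp(-2*1/5 t)) / (2 * 1/5) = 5/18 - 5*exp(-2*t/5)/18.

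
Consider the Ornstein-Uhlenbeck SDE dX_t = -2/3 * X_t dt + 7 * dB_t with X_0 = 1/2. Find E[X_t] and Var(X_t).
E[X_t] = exp(-2*t/3)/2; Var(X_t) = 147/4 - 147*exp(-4*t/3)/4

The OU SDE dX = -theta X dt + sigma dB admits the integrating factor exp(theta t): d(exp(theta t) X_t) = sigma exp(theta t) dB_t. Integrating from 0 to t:
  X_t = x_0 * exp(-theta t) + sigma * int_0^t exp(-theta (t-s)) dB_s.
The Itô integral has mean 0 and (by the Itô isometry) variance sigma^2 * int_0^t exp(-2 theta (t - s)) ds = sigma^2 * (1 - exp(-2 theta t)) / (2 theta).
With theta = 2/3, sigma = 7, x_0 = 1/2:
  E[X_t] = 1/2 * exp(-2/3 t) = exp(-2*t/3)/2
  Var(X_t) = (7)^2 * (1 - exp(-2*2/3 t)) / (2 * 2/3) = 147/4 - 147*exp(-4*t/3)/4.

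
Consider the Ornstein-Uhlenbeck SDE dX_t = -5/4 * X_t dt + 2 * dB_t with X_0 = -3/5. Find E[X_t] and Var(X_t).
E[X_t] = -3*exp(-5*t/4)/5; Var(X_t) = 8/5 - 8*exp(-5*t/2)/5

The OU SDE dX = -theta X dt + sigma dB admits the integrating factor exp(theta t): d(exp(theta t) X_t) = sigma exp(theta t) dB_t. Integrating from 0 to t:
  X_t = x_0 * exp(-theta t) + sigma * int_0^t exp(-theta (t-s)) dB_s.
The Itô integral has mean 0 and (by the Itô isometry) variance sigma^2 * int_0^t exp(-2 theta (t - s)) ds = sigma^2 * (1 - exp(-2 theta t)) / (2 theta).
With theta = 5/4, sigma = 2, x_0 = -3/5:
  E[X_t] = -3/5 * exp(-5/4 t) = -3*exp(-5*t/4)/5
  Var(X_t) = (2)^2 * (1 - exp(-2*5/4 t)) / (2 * 5/4) = 8/5 - 8*exp(-5*t/2)/5.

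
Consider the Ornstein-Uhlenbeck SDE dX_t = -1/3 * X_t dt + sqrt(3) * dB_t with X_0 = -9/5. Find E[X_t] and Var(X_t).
E[X_t] = -9*exp(-t/3)/5; Var(X_t) = 9/2 - 9*exp(-2*t/3)/2

The OU SDE dX = -theta X dt + sigma dB admits the integrating factor exp(theta t): d(exp(theta t) X_t) = sigma exp(theta t) dB_t. Integrating from 0 to t:
  X_t = x_0 * exp(-theta t) + sigma * int_0^t exp(-theta (t-s)) dB_s.
The Itô integral has mean 0 and (by the Itô isometry) variance sigma^2 * int_0^t exp(-2 theta (t - s)) ds = sigma^2 * (1 - exp(-2 theta t)) / (2 theta).
With theta = 1/3, sigma = sqrt(3), x_0 = -9/5:
  E[X_t] = -9/5 * exp(-1/3 t) = -9*exp(-t/3)/5
  Var(X_t) = (sqrt(3))^2 * (1 - exp(-2*1/3 t)) / (2 * 1/3) = 9/2 - 9*exp(-2*t/3)/2.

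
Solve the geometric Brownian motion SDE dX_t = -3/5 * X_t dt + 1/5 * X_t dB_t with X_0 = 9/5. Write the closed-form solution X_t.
X_t = 9/5 * exp((-31/50) * t + (1/5) * B_t)

For GBM dX = mu X dt + sigma X dB with X_0 = x_0, apply Itô to Y = log X: dY = (mu - sigma^2/2) dt + sigma dB, so Y_t = log(x_0) + (mu - sigma^2/2) t + sigma B_t and hence X_t = x_0 * exp((mu - sigma^2/2) t + sigma B_t).
With mu = -3/5, sigma = 1/5, x_0 = 9/5, this gives:
  X_t = 9/5 * exp((-31/50) * t + (1/5) * B_t).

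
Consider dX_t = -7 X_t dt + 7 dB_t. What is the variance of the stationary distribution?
lim Var(X_t) = 7/2

The OU SDE dX = -theta X dt + sigma dB admits the integrating factor exp(theta t): d(exp(theta t) X_t) = sigma exp(theta t) dB_t. Integrating from 0 to t gives X_t = x_0 * exp(-theta t) + sigma * int_0^t exp(-theta (t-s)) dB_s for any initial x_0. The Itô integral has variance (by the Itô isometry) sigma^2 * int_0^t exp(-2 theta (t - s)) ds = sigma^2 * (1 - exp(-2 theta t)) / (2 theta), independent of x_0.
With theta = 7, sigma = 7:
  Var(X_t) = (7)^2 * (1 - exp(-2*7 t)) / (2 * 7) = 7/2 - 7*exp(-14*t)/2.
As t -> infinity, exp(-2*7 t) -> 0, so the stationary variance is sigma^2 / (2 theta) = 7/2.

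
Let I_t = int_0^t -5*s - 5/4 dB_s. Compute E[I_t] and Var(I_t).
E[I_t] = 0; Var(I_t) = 25*t*(16*t^2 + 12*t + 3)/48

The Itô integral of a deterministic integrand f(s) has mean 0 because each increment f(s) * (B_{s+ds} - B_s) has mean 0. By the Itô isometry:
  Var( int_0^t f(s) dB_s ) = E[ (int_0^t f(s) dB_s)^2 ] = int_0^t f(s)^2 ds.
Here f(s) = -5*s - 5/4, so f(s)^2 = 25*(4*s + 1)^2/16. Integrate:
  int_0^t (25*(4*s + 1)^2/16) ds = 25*t*(16*t^2 + 12*t + 3)/48.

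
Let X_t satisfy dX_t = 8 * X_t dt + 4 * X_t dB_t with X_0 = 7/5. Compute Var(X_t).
Var(X_t) = 49*(exp(16*t) - 1)*exp(16*t)/25

For GBM dX = mu X dt + sigma X dB with X_0 = x_0, apply Itô to Y = log X: dY = (mu - sigma^2/2) dt + sigma dB, so Y_t = log(x_0) + (mu - sigma^2/2) t + sigma B_t and hence X_t = x_0 * exp((mu - sigma^2/2) t + sigma B_t).
With mu = 8, sigma = 4, x_0 = 7/5, this gives:
  X_t = 7/5 * exp((0) * t + (4) * B_t).
Since sigma*B_t ~ Normal(0, sigma^2 t), E[exp(sigma*B_t)] = exp(sigma^2 t / 2); so E[X_t] = x_0 * exp((mu - sigma^2/2) t) * exp(sigma^2 t / 2) = x_0 * exp(mu t) = 7*exp(8*t)/5.
Var(X_t) = E[X_t^2] - (E[X_t])^2 = x_0^2 * exp(2 mu t) * (exp(sigma^2 t) - 1) = 49*(exp(16*t) - 1)*exp(16*t)/25.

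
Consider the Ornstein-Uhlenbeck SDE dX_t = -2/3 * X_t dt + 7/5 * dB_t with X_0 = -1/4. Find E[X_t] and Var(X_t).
E[X_t] = -exp(-2*t/3)/4; Var(X_t) = 147/100 - 147*exp(-4*t/3)/100

The OU SDE dX = -theta X dt + sigma dB admits the integrating factor exp(theta t): d(exp(theta t) X_t) = sigma exp(theta t) dB_t. Integrating from 0 to t:
  X_t = x_0 * exp(-theta t) + sigma * int_0^t exp(-theta (t-s)) dB_s.
The Itô integral has mean 0 and (by the Itô isometry) variance sigma^2 * int_0^t exp(-2 theta (t - s)) ds = sigma^2 * (1 - exp(-2 theta t)) / (2 theta).
With theta = 2/3, sigma = 7/5, x_0 = -1/4:
  E[X_t] = -1/4 * exp(-2/3 t) = -exp(-2*t/3)/4
  Var(X_t) = (7/5)^2 * (1 - exp(-2*2/3 t)) / (2 * 2/3) = 147/100 - 147*exp(-4*t/3)/100.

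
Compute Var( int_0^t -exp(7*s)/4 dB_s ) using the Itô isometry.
Var = exp(14*t)/224 - 1/224

The Itô integral of a deterministic integrand f(s) has mean 0 because each increment f(s) * (B_{s+ds} - B_s) has mean 0. By the Itô isometry:
  Var( int_0^t f(s) dB_s ) = E[ (int_0^t f(s) dB_s)^2 ] = int_0^t f(s)^2 ds.
Here f(s) = -exp(7*s)/4, so f(s)^2 = exp(14*s)/16. Integrate:
  int_0^t (exp(14*s)/16) ds = exp(14*t)/224 - 1/224.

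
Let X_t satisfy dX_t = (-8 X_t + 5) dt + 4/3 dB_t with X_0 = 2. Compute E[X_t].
E[X_t] = 5/8 + 11*exp(-8*t)/8

Taking expectations and using E[dB_t] = 0, the mean m(t) = E[X_t] satisfies the ODE m'(t) = a m(t) + b with m(0) = x_0. With a = -8, b = 5, x_0 = 2, the solution is
  m(t) = x_0 * exp(a t) + (b/a) * (exp(a t) - 1)
       = 2 * exp((-8) t) + (5/(-8)) * (exp((-8) t) - 1)
       = 5/8 + 11*exp(-8*t)/8.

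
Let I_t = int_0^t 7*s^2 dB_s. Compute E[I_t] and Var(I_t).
E[I_t] = 0; Var(I_t) = 49*t^5/5

The Itô integral of a deterministic integrand f(s) has mean 0 because each increment f(s) * (B_{s+ds} - B_s) has mean 0. By the Itô isometry:
  Var( int_0^t f(s) dB_s ) = E[ (int_0^t f(s) dB_s)^2 ] = int_0^t f(s)^2 ds.
Here f(s) = 7*s^2, so f(s)^2 = 49*s^4. Integrate:
  int_0^t (49*s^4) ds = 49*t^5/5.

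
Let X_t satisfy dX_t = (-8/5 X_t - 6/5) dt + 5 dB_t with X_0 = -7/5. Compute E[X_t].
E[X_t] = -3/4 - 13*exp(-8*t/5)/20

Taking expectations and using E[dB_t] = 0, the mean m(t) = E[X_t] satisfies the ODE m'(t) = a m(t) + b with m(0) = x_0. With a = -8/5, b = -6/5, x_0 = -7/5, the solution is
  m(t) = x_0 * exp(a t) + (b/a) * (exp(a t) - 1)
       = (-7/5) * exp((-8/5) t) + ((-6/5)/(-8/5)) * (exp((-8/5) t) - 1)
       = -3/4 - 13*exp(-8*t/5)/20.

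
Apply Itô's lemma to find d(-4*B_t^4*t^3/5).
d(-4*B_t^4*t^3/5) = (12*B_t^2*t^2*(-B_t^2 - 2*t)/5) dt + (-16*B_t^3*t^3/5) dB_t

Itô's formula for f(t, x): d f(t, B_t) = (f_t + (1/2) f_xx) dt + f_x dB_t. Compute partials of f(t, x) = -4*t^3*x^4/5:
  f_t(t,x)  = -12*t^2*x^4/5
  f_x(t,x)  = -16*t^3*x^3/5
  f_xx(t,x) = -48*t^3*x^2/5
Assemble drift = f_t + (1/2) f_xx = 12*t^2*x^2*(-2*t - x^2)/5 and diffusion = f_x = -16*t^3*x^3/5. Substituting x = B_t:
  d(-4*B_t^4*t^3/5) = (12*B_t^2*t^2*(-B_t^2 - 2*t)/5) dt + (-16*B_t^3*t^3/5) dB_t.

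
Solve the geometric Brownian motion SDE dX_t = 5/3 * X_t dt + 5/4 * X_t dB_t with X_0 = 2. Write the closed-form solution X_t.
X_t = 2 * exp((85/96) * t + (5/4) * B_t)

For GBM dX = mu X dt + sigma X dB with X_0 = x_0, apply Itô to Y = log X: dY = (mu - sigma^2/2) dt + sigma dB, so Y_t = log(x_0) + (mu - sigma^2/2) t + sigma B_t and hence X_t = x_0 * exp((mu - sigma^2/2) t + sigma B_t).
With mu = 5/3, sigma = 5/4, x_0 = 2, this gives:
  X_t = 2 * exp((85/96) * t + (5/4) * B_t).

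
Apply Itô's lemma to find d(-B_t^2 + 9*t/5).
d(-B_t^2 + 9*t/5) = (4/5) dt + (-2*B_t) dB_t

Itô's formula for f(t, x): d f(t, B_t) = (f_t + (1/2) f_xx) dt + f_x dB_t. Compute partials of f(t, x) = 9*t/5 - x^2:
  f_t(t,x)  = 9/5
  f_x(t,x)  = -2*x
  f_xx(t,x) = -2
Assemble drift = f_t + (1/2) f_xx = 4/5 and diffusion = f_x = -2*x. Substituting x = B_t:
  d(-B_t^2 + 9*t/5) = (4/5) dt + (-2*B_t) dB_t.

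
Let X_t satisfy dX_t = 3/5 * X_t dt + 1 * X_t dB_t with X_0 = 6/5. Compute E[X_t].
E[X_t] = 6*exp(3*t/5)/5

For GBM dX = mu X dt + sigma X dB with X_0 = x_0, apply Itô to Y = log X: dY = (mu - sigma^2/2) dt + sigma dB, so Y_t = log(x_0) + (mu - sigma^2/2) t + sigma B_t and hence X_t = x_0 * exp((mu - sigma^2/2) t + sigma B_t).
With mu = 3/5, sigma = 1, x_0 = 6/5, this gives:
  X_t = 6/5 * exp((1/10) * t + (1) * B_t).
Since sigma*B_t ~ Normal(0, sigma^2 t), E[exp(sigma*B_t)] = exp(sigma^2 t / 2); so E[X_t] = x_0 * exp((mu - sigma^2/2) t) * exp(sigma^2 t / 2) = x_0 * exp(mu t) = 6*exp(3*t/5)/5.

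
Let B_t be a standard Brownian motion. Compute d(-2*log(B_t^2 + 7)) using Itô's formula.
d(-2*log(B_t^2 + 7)) = (2*(B_t^2 - 7)/(B_t^2 + 7)^2) dt + (-4*B_t/(B_t^2 + 7)) dB_t

Itô's formula for f(B_t) gives d f(B_t) = f'(B_t) dB_t + (1/2) f''(B_t) dt. Compute derivatives of f(x) = -2*log(x^2 + 7):
  f'(x)  = -4*x/(x^2 + 7)
  f''(x) = 4*(x^2 - 7)/(x^2 + 7)^2
Substitute x = B_t and multiply the f'' term by 1/2:
  drift     = (1/2) * (4*(x^2 - 7)/(x^2 + 7)^2) evaluated at B_t = 2*(B_t^2 - 7)/(B_t^2 + 7)^2
  diffusion = (-4*x/(x^2 + 7)) evaluated at B_t = -4*B_t/(B_t^2 + 7)
Therefore d(-2*log(B_t^2 + 7)) = (2*(B_t^2 - 7)/(B_t^2 + 7)^2) dt + (-4*B_t/(B_t^2 + 7)) dB_t.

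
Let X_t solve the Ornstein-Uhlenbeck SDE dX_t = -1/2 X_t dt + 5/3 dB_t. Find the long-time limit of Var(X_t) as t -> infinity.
lim Var(X_t) = 25/9

The OU SDE dX = -theta X dt + sigma dB admits the integrating factor exp(theta t): d(exp(theta t) X_t) = sigma exp(theta t) dB_t. Integrating from 0 to t gives X_t = x_0 * exp(-theta t) + sigma * int_0^t exp(-theta (t-s)) dB_s for any initial x_0. The Itô integral has variance (by the Itô isometry) sigma^2 * int_0^t exp(-2 theta (t - s)) ds = sigma^2 * (1 - exp(-2 theta t)) / (2 theta), independent of x_0.
With theta = 1/2, sigma = 5/3:
  Var(X_t) = (5/3)^2 * (1 - exp(-2*1/2 t)) / (2 * 1/2) = 25/9 - 25*exp(-t)/9.
As t -> infinity, exp(-2*1/2 t) -> 0, so the stationary variance is sigma^2 / (2 theta) = 25/9.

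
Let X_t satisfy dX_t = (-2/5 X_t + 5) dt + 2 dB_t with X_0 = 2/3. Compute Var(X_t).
Var(X_t) = 5 - 5*exp(-4*t/5)

The variance V(t) = Var(X_t) satisfies V'(t) = 2 a V(t) + c^2 with V(0) = 0 (drift coefficient is linear in X, diffusion is constant). With a = -2/5, c = 2, the solution is
  V(t) = (c^2 / (2 a)) * (exp(2 a t) - 1)
       = (2^2 / (2*(-2/5))) * (exp((-4/5) t) - 1)
       = 5 - 5*exp(-4*t/5).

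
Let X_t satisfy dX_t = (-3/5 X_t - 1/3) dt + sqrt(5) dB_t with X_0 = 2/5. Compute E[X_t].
E[X_t] = -5/9 + 43*exp(-3*t/5)/45

Taking expectations and using E[dB_t] = 0, the mean m(t) = E[X_t] satisfies the ODE m'(t) = a m(t) + b with m(0) = x_0. With a = -3/5, b = -1/3, x_0 = 2/5, the solution is
  m(t) = x_0 * exp(a t) + (b/a) * (exp(a t) - 1)
       = (2/5) * exp((-3/5) t) + ((-1/3)/(-3/5)) * (exp((-3/5) t) - 1)
       = -5/9 + 43*exp(-3*t/5)/45.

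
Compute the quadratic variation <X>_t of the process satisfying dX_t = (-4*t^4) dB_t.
<X>_t = 16*t^9/9

For an Itô process dX_t = a(t) dt + b(t) dB_t, the quadratic variation is <X>_t = int_0^t b(s)^2 ds (the drift term does not contribute). Here b(s) = -4*s^4, so
  b(s)^2 = 16*s^8.
Integrating from 0 to t:
  <X>_t = int_0^t (16*s^8) ds = 16*t^9/9.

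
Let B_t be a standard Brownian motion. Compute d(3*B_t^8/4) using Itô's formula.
d(3*B_t^8/4) = (21*B_t^6) dt + (6*B_t^7) dB_t

Itô's formula for f(B_t) gives d f(B_t) = f'(B_t) dB_t + (1/2) f''(B_t) dt. Compute derivatives of f(x) = 3*x^8/4:
  f'(x)  = 6*x^7
  f''(x) = 42*x^6
Substitute x = B_t and multiply the f'' term by 1/2:
  drift     = (1/2) * (42*x^6) evaluated at B_t = 21*B_t^6
  diffusion = (6*x^7) evaluated at B_t = 6*B_t^7
Therefore d(3*B_t^8/4) = (21*B_t^6) dt + (6*B_t^7) dB_t.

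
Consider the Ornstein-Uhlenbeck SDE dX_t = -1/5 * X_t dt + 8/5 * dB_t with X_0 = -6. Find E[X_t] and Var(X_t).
E[X_t] = -6*exp(-t/5); Var(X_t) = 32/5 - 32*exp(-2*t/5)/5

The OU SDE dX = -theta X dt + sigma dB admits the integrating factor exp(theta t): d(exp(theta t) X_t) = sigma exp(theta t) dB_t. Integrating from 0 to t:
  X_t = x_0 * exp(-theta t) + sigma * int_0^t exp(-theta (t-s)) dB_s.
The Itô integral has mean 0 and (by the Itô isometry) variance sigma^2 * int_0^t exp(-2 theta (t - s)) ds = sigma^2 * (1 - exp(-2 theta t)) / (2 theta).
With theta = 1/5, sigma = 8/5, x_0 = -6:
  E[X_t] = -6 * exp(-1/5 t) = -6*exp(-t/5)
  Var(X_t) = (8/5)^2 * (1 - exp(-2*1/5 t)) / (2 * 1/5) = 32/5 - 32*exp(-2*t/5)/5.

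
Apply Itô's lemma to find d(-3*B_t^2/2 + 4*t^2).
d(-3*B_t^2/2 + 4*t^2) = (8*t - 3/2) dt + (-3*B_t) dB_t

Itô's formula for f(t, x): d f(t, B_t) = (f_t + (1/2) f_xx) dt + f_x dB_t. Compute partials of f(t, x) = 4*t^2 - 3*x^2/2:
  f_t(t,x)  = 8*t
  f_x(t,x)  = -3*x
  f_xx(t,x) = -3
Assemble drift = f_t + (1/2) f_xx = 8*t - 3/2 and diffusion = f_x = -3*x. Substituting x = B_t:
  d(-3*B_t^2/2 + 4*t^2) = (8*t - 3/2) dt + (-3*B_t) dB_t.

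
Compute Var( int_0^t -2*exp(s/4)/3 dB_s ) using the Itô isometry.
Var = 8*exp(t/2)/9 - 8/9

The Itô integral of a deterministic integrand f(s) has mean 0 because each increment f(s) * (B_{s+ds} - B_s) has mean 0. By the Itô isometry:
  Var( int_0^t f(s) dB_s ) = E[ (int_0^t f(s) dB_s)^2 ] = int_0^t f(s)^2 ds.
Here f(s) = -2*exp(s/4)/3, so f(s)^2 = 4*exp(s/2)/9. Integrate:
  int_0^t (4*exp(s/2)/9) ds = 8*exp(t/2)/9 - 8/9.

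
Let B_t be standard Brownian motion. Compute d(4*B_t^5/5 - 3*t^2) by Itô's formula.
d(4*B_t^5/5 - 3*t^2) = (8*B_t^3 - 6*t) dt + (4*B_t^4) dB_t

Itô's formula for f(t, x): d f(t, B_t) = (f_t + (1/2) f_xx) dt + f_x dB_t. Compute partials of f(t, x) = -3*t^2 + 4*x^5/5:
  f_t(t,x)  = -6*t
  f_x(t,x)  = 4*x^4
  f_xx(t,x) = 16*x^3
Assemble drift = f_t + (1/2) f_xx = -6*t + 8*x^3 and diffusion = f_x = 4*x^4. Substituting x = B_t:
  d(4*B_t^5/5 - 3*t^2) = (8*B_t^3 - 6*t) dt + (4*B_t^4) dB_t.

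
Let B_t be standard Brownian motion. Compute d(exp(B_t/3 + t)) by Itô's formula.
d(exp(B_t/3 + t)) = (19*exp(B_t/3 + t)/18) dt + (exp(B_t/3 + t)/3) dB_t

Itô's formula for f(t, x): d f(t, B_t) = (f_t + (1/2) f_xx) dt + f_x dB_t. Compute partials of f(t, x) = exp(t + x/3):
  f_t(t,x)  = exp(t + x/3)
  f_x(t,x)  = exp(t + x/3)/3
  f_xx(t,x) = exp(t + x/3)/9
Assemble drift = f_t + (1/2) f_xx = 19*exp(t + x/3)/18 and diffusion = f_x = exp(t + x/3)/3. Substituting x = B_t:
  d(exp(B_t/3 + t)) = (19*exp(B_t/3 + t)/18) dt + (exp(B_t/3 + t)/3) dB_t.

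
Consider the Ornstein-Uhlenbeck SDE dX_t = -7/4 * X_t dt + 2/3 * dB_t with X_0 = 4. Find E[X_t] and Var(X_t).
E[X_t] = 4*exp(-7*t/4); Var(X_t) = 8/63 - 8*exp(-7*t/2)/63

The OU SDE dX = -theta X dt + sigma dB admits the integrating factor exp(theta t): d(exp(theta t) X_t) = sigma exp(theta t) dB_t. Integrating from 0 to t:
  X_t = x_0 * exp(-theta t) + sigma * int_0^t exp(-theta (t-s)) dB_s.
The Itô integral has mean 0 and (by the Itô isometry) variance sigma^2 * int_0^t exp(-2 theta (t - s)) ds = sigma^2 * (1 - exp(-2 theta t)) / (2 theta).
With theta = 7/4, sigma = 2/3, x_0 = 4:
  E[X_t] = 4 * exp(-7/4 t) = 4*exp(-7*t/4)
  Var(X_t) = (2/3)^2 * (1 - exp(-2*7/4 t)) / (2 * 7/4) = 8/63 - 8*exp(-7*t/2)/63.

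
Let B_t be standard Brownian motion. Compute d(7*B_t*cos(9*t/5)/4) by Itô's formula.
d(7*B_t*cos(9*t/5)/4) = (-63*B_t*sin(9*t/5)/20) dt + (7*cos(9*t/5)/4) dB_t

Itô's formula for f(t, x): d f(t, B_t) = (f_t + (1/2) f_xx) dt + f_x dB_t. Compute partials of f(t, x) = 7*x*cos(9*t/5)/4:
  f_t(t,x)  = -63*x*sin(9*t/5)/20
  f_x(t,x)  = 7*cos(9*t/5)/4
  f_xx(t,x) = 0
Assemble drift = f_t + (1/2) f_xx = -63*x*sin(9*t/5)/20 and diffusion = f_x = 7*cos(9*t/5)/4. Substituting x = B_t:
  d(7*B_t*cos(9*t/5)/4) = (-63*B_t*sin(9*t/5)/20) dt + (7*cos(9*t/5)/4) dB_t.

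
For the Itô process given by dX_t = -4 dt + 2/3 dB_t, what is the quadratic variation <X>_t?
<X>_t = 4*t/9

For an Itô process dX_t = a(t) dt + b(t) dB_t, the quadratic variation is <X>_t = int_0^t b(s)^2 ds (the drift term does not contribute). Here b(s) = 2/3, so
  b(s)^2 = 4/9.
Integrating from 0 to t:
  <X>_t = int_0^t (4/9) ds = 4*t/9.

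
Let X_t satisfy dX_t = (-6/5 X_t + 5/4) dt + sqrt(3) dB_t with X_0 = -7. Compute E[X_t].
E[X_t] = 25/24 - 193*exp(-6*t/5)/24

Taking expectations and using E[dB_t] = 0, the mean m(t) = E[X_t] satisfies the ODE m'(t) = a m(t) + b with m(0) = x_0. With a = -6/5, b = 5/4, x_0 = -7, the solution is
  m(t) = x_0 * exp(a t) + (b/a) * (exp(a t) - 1)
       = (-7) * exp((-6/5) t) + ((5/4)/(-6/5)) * (exp((-6/5) t) - 1)
       = 25/24 - 193*exp(-6*t/5)/24.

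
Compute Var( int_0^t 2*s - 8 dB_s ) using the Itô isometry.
Var = 4*t*(t^2 - 12*t + 48)/3

The Itô integral of a deterministic integrand f(s) has mean 0 because each increment f(s) * (B_{s+ds} - B_s) has mean 0. By the Itô isometry:
  Var( int_0^t f(s) dB_s ) = E[ (int_0^t f(s) dB_s)^2 ] = int_0^t f(s)^2 ds.
Here f(s) = 2*s - 8, so f(s)^2 = 4*(s - 4)^2. Integrate:
  int_0^t (4*(s - 4)^2) ds = 4*t*(t^2 - 12*t + 48)/3.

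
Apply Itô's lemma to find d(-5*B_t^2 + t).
d(-5*B_t^2 + t) = (-4) dt + (-10*B_t) dB_t

Itô's formula for f(t, x): d f(t, B_t) = (f_t + (1/2) f_xx) dt + f_x dB_t. Compute partials of f(t, x) = t - 5*x^2:
  f_t(t,x)  = 1
  f_x(t,x)  = -10*x
  f_xx(t,x) = -10
Assemble drift = f_t + (1/2) f_xx = -4 and diffusion = f_x = -10*x. Substituting x = B_t:
  d(-5*B_t^2 + t) = (-4) dt + (-10*B_t) dB_t.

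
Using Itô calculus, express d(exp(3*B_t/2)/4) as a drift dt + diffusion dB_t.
d(exp(3*B_t/2)/4) = (9*exp(3*B_t/2)/32) dt + (3*exp(3*B_t/2)/8) dB_t

Itô's formula for f(B_t) gives d f(B_t) = f'(B_t) dB_t + (1/2) f''(B_t) dt. Compute derivatives of f(x) = exp(3*x/2)/4:
  f'(x)  = 3*exp(3*x/2)/8
  f''(x) = 9*exp(3*x/2)/16
Substitute x = B_t and multiply the f'' term by 1/2:
  drift     = (1/2) * (9*exp(3*x/2)/16) evaluated at B_t = 9*exp(3*B_t/2)/32
  diffusion = (3*exp(3*x/2)/8) evaluated at B_t = 3*exp(3*B_t/2)/8
Therefore d(exp(3*B_t/2)/4) = (9*exp(3*B_t/2)/32) dt + (3*exp(3*B_t/2)/8) dB_t.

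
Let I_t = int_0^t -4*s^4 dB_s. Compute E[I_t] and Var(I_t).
E[I_t] = 0; Var(I_t) = 16*t^9/9

The Itô integral of a deterministic integrand f(s) has mean 0 because each increment f(s) * (B_{s+ds} - B_s) has mean 0. By the Itô isometry:
  Var( int_0^t f(s) dB_s ) = E[ (int_0^t f(s) dB_s)^2 ] = int_0^t f(s)^2 ds.
Here f(s) = -4*s^4, so f(s)^2 = 16*s^8. Integrate:
  int_0^t (16*s^8) ds = 16*t^9/9.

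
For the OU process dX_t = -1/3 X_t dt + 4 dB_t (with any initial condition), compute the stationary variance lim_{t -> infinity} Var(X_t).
lim Var(X_t) = 24

The OU SDE dX = -theta X dt + sigma dB admits the integrating factor exp(theta t): d(exp(theta t) X_t) = sigma exp(theta t) dB_t. Integrating from 0 to t gives X_t = x_0 * exp(-theta t) + sigma * int_0^t exp(-theta (t-s)) dB_s for any initial x_0. The Itô integral has variance (by the Itô isometry) sigma^2 * int_0^t exp(-2 theta (t - s)) ds = sigma^2 * (1 - exp(-2 theta t)) / (2 theta), independent of x_0.
With theta = 1/3, sigma = 4:
  Var(X_t) = (4)^2 * (1 - exp(-2*1/3 t)) / (2 * 1/3) = 24 - 24*exp(-2*t/3).
As t -> infinity, exp(-2*1/3 t) -> 0, so the stationary variance is sigma^2 / (2 theta) = 24.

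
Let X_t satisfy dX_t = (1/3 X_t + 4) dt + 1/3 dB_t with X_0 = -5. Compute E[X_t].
E[X_t] = 7*exp(t/3) - 12

Taking expectations and using E[dB_t] = 0, the mean m(t) = E[X_t] satisfies the ODE m'(t) = a m(t) + b with m(0) = x_0. With a = 1/3, b = 4, x_0 = -5, the solution is
  m(t) = x_0 * exp(a t) + (b/a) * (exp(a t) - 1)
       = (-5) * exp((1/3) t) + (4/(1/3)) * (exp((1/3) t) - 1)
       = 7*exp(t/3) - 12.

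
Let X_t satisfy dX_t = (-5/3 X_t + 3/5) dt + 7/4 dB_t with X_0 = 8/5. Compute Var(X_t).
Var(X_t) = 147/160 - 147*exp(-10*t/3)/160

The variance V(t) = Var(X_t) satisfies V'(t) = 2 a V(t) + c^2 with V(0) = 0 (drift coefficient is linear in X, diffusion is constant). With a = -5/3, c = 7/4, the solution is
  V(t) = (c^2 / (2 a)) * (exp(2 a t) - 1)
       = ((7/4)^2 / (2*(-5/3))) * (exp((-10/3) t) - 1)
       = 147/160 - 147*exp(-10*t/3)/160.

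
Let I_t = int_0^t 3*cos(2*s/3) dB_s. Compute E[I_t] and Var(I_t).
E[I_t] = 0; Var(I_t) = 9*t/2 + 27*sin(4*t/3)/8

The Itô integral of a deterministic integrand f(s) has mean 0 because each increment f(s) * (B_{s+ds} - B_s) has mean 0. By the Itô isometry:
  Var( int_0^t f(s) dB_s ) = E[ (int_0^t f(s) dB_s)^2 ] = int_0^t f(s)^2 ds.
Here f(s) = 3*cos(2*s/3), so f(s)^2 = 9*cos(2*s/3)^2. Integrate:
  int_0^t (9*cos(2*s/3)^2) ds = 9*t/2 + 27*sin(4*t/3)/8.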